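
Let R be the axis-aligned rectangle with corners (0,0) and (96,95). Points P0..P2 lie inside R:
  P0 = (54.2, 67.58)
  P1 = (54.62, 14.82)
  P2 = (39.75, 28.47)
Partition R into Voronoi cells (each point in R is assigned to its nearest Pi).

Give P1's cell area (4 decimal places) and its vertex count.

Area of P1's cell: 2057.1232 (4 vertices)

1. box [0,96]×[0,95]: [(0, 0) (96, 0) (96, 95) (0, 95)]
2. ⊥bis P1·P0 via (54.41,41.2): [(0, 40.7669) (0, 0) (96, 0) (96, 41.5311)]  |A|=3950.3014
3. ⊥bis P1·P2 via (47.185,21.645): [(65.2146, 41.286) (27.3159, 0) (96, 0) (96, 41.5311)]  |A|=2057.1232
4. canonical 4-gon: [(65.2146, 41.286) (27.3159, 0) (96, 0) (96, 41.5311)]
5. shoelace: 2057.1232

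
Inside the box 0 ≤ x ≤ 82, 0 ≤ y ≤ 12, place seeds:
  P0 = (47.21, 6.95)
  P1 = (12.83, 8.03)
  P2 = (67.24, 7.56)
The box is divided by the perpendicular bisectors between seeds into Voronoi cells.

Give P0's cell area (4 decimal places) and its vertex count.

1. box [0,82]×[0,12]: [(0, 0) (82, 0) (82, 12) (0, 12)]
2. ⊥bis P0·P1 via (30.02,7.49): [(29.7847, 0) (82, 0) (82, 12) (30.1617, 12)]  |A|=624.3217
3. ⊥bis P0·P2 via (57.225,7.255): [(29.7847, 0) (57.4459, 0) (57.0805, 12) (30.1617, 12)]  |A|=327.4803
4. canonical 4-gon: [(29.7847, 0) (57.4459, 0) (57.0805, 12) (30.1617, 12)]
5. shoelace: 327.4803

Area of P0's cell: 327.4803 (4 vertices)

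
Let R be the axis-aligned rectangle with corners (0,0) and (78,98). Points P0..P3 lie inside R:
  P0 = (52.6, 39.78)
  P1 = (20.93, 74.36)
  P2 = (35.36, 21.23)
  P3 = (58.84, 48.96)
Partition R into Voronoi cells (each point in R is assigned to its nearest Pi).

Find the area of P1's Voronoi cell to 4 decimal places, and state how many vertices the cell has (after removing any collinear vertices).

Area of P1's cell: 2469.0013 (5 vertices)

1. box [0,78]×[0,98]: [(0, 0) (78, 0) (78, 98) (0, 98)]
2. ⊥bis P1·P0 via (36.765,57.07): [(0, 23.3989) (78, 94.835) (78, 98) (0, 98)]  |A|=3032.8803
3. ⊥bis P1·P2 via (28.145,47.795): [(0, 40.1509) (26.0024, 47.2131) (78, 94.835) (78, 98) (0, 98)]  |A|=2815.0846
4. ⊥bis P1·P3 via (39.885,61.66): [(0, 40.1509) (26.0024, 47.2131) (36.8806, 57.1759) (64.2331, 98) (0, 98)]  |A|=2469.0013
5. canonical 5-gon: [(0, 40.1509) (26.0024, 47.2131) (36.8806, 57.1759) (64.2331, 98) (0, 98)]
6. shoelace: 2469.0013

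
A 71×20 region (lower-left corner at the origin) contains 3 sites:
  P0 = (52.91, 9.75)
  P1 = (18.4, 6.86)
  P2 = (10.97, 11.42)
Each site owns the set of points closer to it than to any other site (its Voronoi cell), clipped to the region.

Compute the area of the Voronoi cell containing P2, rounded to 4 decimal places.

Area of P2's cell: 304.2561

1. box [0,71]×[0,20]: [(0, 0) (71, 0) (71, 20) (0, 20)]
2. ⊥bis P2·P0 via (31.94,10.585): [(0, 0) (31.5185, 0) (32.3149, 20) (0, 20)]  |A|=638.3341
3. ⊥bis P2·P1 via (14.685,9.14): [(0, 0) (9.0755, 0) (21.3501, 20) (0, 20)]  |A|=304.2561
4. canonical 4-gon: [(0, 0) (9.0755, 0) (21.3501, 20) (0, 20)]
5. shoelace: 304.2561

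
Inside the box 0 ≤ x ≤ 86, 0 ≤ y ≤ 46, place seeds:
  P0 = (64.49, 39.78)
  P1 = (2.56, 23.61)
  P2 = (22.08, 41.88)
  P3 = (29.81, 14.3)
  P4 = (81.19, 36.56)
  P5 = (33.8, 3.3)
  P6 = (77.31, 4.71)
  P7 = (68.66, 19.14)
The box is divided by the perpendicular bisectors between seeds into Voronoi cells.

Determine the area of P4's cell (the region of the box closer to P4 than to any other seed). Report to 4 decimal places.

Area of P4's cell: 282.0790

1. box [0,86]×[0,46]: [(0, 0) (86, 0) (86, 46) (0, 46)]
2. ⊥bis P4·P0 via (72.84,38.17): [(65.4803, 0) (86, 0) (86, 46) (74.3497, 46)]  |A|=739.9097
3. ⊥bis P4·P1 via (41.875,30.085): [(65.4803, 0) (86, 0) (86, 46) (74.3497, 46)]  |A|=739.9097
4. ⊥bis P4·P2 via (51.635,39.22): [(65.4803, 0) (86, 0) (86, 46) (74.3497, 46)]  |A|=739.9097
5. ⊥bis P4·P3 via (55.5,25.43): [(65.7997, 1.6565) (66.5174, 0) (86, 0) (86, 46) (74.3497, 46)]  |A|=739.0507
6. ⊥bis P4·P5 via (57.495,19.93): [(66.7739, 6.7091) (71.4826, 0) (86, 0) (86, 46) (74.3497, 46)]  |A|=719.7746
7. ⊥bis P4·P6 via (79.25,20.635): [(69.6837, 21.8004) (86, 19.8127) (86, 46) (74.3497, 46)]  |A|=354.6058
8. ⊥bis P4·P7 via (74.925,27.85): [(71.3465, 30.424) (86, 19.8839) (86, 46) (74.3497, 46)]  |A|=282.079
9. canonical 4-gon: [(71.3465, 30.424) (86, 19.8839) (86, 46) (74.3497, 46)]
10. shoelace: 282.079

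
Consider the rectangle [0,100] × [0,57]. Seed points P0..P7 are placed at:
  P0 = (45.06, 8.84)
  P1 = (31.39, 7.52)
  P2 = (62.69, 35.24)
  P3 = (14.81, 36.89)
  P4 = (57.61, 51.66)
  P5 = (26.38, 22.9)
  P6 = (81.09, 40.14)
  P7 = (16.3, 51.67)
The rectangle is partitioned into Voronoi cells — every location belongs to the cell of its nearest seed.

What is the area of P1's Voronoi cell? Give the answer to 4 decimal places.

Area of P1's cell: 458.1996

1. box [0,100]×[0,57]: [(0, 0) (100, 0) (100, 57) (0, 57)]
2. ⊥bis P1·P0 via (38.225,8.18): [(0, 0) (39.0149, 0) (33.5109, 57) (0, 57)]  |A|=2066.9832
3. ⊥bis P1·P2 via (47.04,21.38): [(0, 0) (39.0149, 0) (35.7157, 34.1669) (15.4941, 57) (0, 57)]  |A|=1861.2938
4. ⊥bis P1·P3 via (23.1,22.205): [(0, 9.1646) (0, 0) (39.0149, 0) (36.1589, 29.577)]  |A|=742.6616
5. ⊥bis P1·P4 via (44.5,29.59): [(0, 9.1646) (0, 0) (39.0149, 0) (36.1589, 29.577)]  |A|=742.6616
6. ⊥bis P1·P5 via (28.885,15.21): [(0, 5.8008) (0, 0) (39.0149, 0) (37.282, 17.9453)]  |A|=458.1996
7. ⊥bis P1·P6 via (56.24,23.83): [(0, 5.8008) (0, 0) (39.0149, 0) (37.282, 17.9453)]  |A|=458.1996
8. ⊥bis P1·P7 via (23.845,29.595): [(0, 5.8008) (0, 0) (39.0149, 0) (37.282, 17.9453)]  |A|=458.1996
9. canonical 4-gon: [(0, 5.8008) (0, 0) (39.0149, 0) (37.282, 17.9453)]
10. shoelace: 458.1996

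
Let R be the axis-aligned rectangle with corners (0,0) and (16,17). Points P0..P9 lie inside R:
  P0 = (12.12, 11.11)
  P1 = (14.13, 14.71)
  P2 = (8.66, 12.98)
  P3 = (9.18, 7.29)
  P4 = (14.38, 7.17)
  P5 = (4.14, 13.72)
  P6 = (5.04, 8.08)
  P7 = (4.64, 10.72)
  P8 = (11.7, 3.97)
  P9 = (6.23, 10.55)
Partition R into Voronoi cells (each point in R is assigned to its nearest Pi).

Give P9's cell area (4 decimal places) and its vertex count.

1. box [0,16]×[0,17]: [(0, 0) (16, 0) (16, 17) (0, 17)]
2. ⊥bis P9·P0 via (9.175,10.83): [(0, 0) (10.2047, 0) (8.5884, 17) (0, 17)]  |A|=159.741
3. ⊥bis P9·P1 via (10.18,12.63): [(0, 0) (10.2047, 0) (8.7447, 15.3557) (7.8788, 17) (0, 17)]  |A|=159.1576
4. ⊥bis P9·P2 via (7.445,11.765): [(0, 0) (10.2047, 0) (9.2585, 9.9515) (2.21, 17) (0, 17)]  |A|=137.2619
5. ⊥bis P9·P3 via (7.705,8.92): [(0, 1.9477) (9.062, 10.148) (2.21, 17) (0, 17)]  |A|=75.7737
6. ⊥bis P9·P4 via (10.305,8.86): [(0, 1.9477) (9.062, 10.148) (2.21, 17) (0, 17)]  |A|=75.7737
7. ⊥bis P9·P5 via (5.185,12.135): [(0, 8.7165) (0, 1.9477) (9.062, 10.148) (6.324, 12.886)]  |A|=45.0351
8. ⊥bis P9·P6 via (5.635,9.315): [(2.9037, 10.6309) (7.2707, 8.527) (9.062, 10.148) (6.324, 12.886)]  |A|=13.1936
9. ⊥bis P9·P7 via (5.435,10.635): [(5.6265, 12.4261) (5.3106, 9.4713) (7.2707, 8.527) (9.062, 10.148) (6.324, 12.886)]  |A|=9.4544
10. ⊥bis P9·P8 via (8.965,7.26): [(5.6265, 12.4261) (5.3106, 9.4713) (7.2707, 8.527) (9.062, 10.148) (6.324, 12.886)]  |A|=9.4544
11. canonical 5-gon: [(5.6265, 12.4261) (5.3106, 9.4713) (7.2707, 8.527) (9.062, 10.148) (6.324, 12.886)]
12. shoelace: 9.4544

Area of P9's cell: 9.4544 (5 vertices)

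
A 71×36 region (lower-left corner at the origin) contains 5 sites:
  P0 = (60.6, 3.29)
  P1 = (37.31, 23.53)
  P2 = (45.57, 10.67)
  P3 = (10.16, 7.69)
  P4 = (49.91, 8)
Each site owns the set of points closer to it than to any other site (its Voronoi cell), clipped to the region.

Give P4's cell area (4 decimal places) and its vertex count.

1. box [0,71]×[0,36]: [(0, 0) (71, 0) (71, 36) (0, 36)]
2. ⊥bis P4·P0 via (55.255,5.645): [(0, 0) (52.7678, 0) (68.6294, 36) (0, 36)]  |A|=2185.1495
3. ⊥bis P4·P1 via (43.61,15.765): [(24.179, 0) (52.7678, 0) (68.6294, 36) (68.5504, 36)]  |A|=516.0193
4. ⊥bis P4·P2 via (47.74,9.335): [(59.7537, 28.8629) (41.997, 0) (52.7678, 0) (68.6294, 36) (68.5504, 36)]  |A|=258.879
5. ⊥bis P4·P3 via (30.035,7.845): [(59.7537, 28.8629) (41.997, 0) (52.7678, 0) (68.6294, 36) (68.5504, 36)]  |A|=258.879
6. canonical 5-gon: [(59.7537, 28.8629) (41.997, 0) (52.7678, 0) (68.6294, 36) (68.5504, 36)]
7. shoelace: 258.879

Area of P4's cell: 258.8790 (5 vertices)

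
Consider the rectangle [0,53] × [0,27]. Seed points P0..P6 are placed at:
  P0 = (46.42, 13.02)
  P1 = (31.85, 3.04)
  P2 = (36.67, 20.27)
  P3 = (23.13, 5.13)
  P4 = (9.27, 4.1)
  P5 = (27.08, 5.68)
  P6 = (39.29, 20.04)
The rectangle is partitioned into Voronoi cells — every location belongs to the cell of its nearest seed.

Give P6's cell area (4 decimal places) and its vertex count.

Area of P6's cell: 118.5460 (5 vertices)

1. box [0,53]×[0,27]: [(0, 0) (53, 0) (53, 27) (0, 27)]
2. ⊥bis P6·P0 via (42.855,16.53): [(0, 0) (26.58, 0) (53, 26.834) (53, 27) (0, 27)]  |A|=1076.5236
3. ⊥bis P6·P1 via (35.57,11.54): [(37.2277, 10.8145) (53, 26.834) (53, 27) (0.2447, 27)]  |A|=428.2441
4. ⊥bis P6·P2 via (37.98,20.155): [(37.1625, 10.843) (37.2277, 10.8145) (53, 26.834) (53, 27) (38.5809, 27)]  |A|=118.546
5. ⊥bis P6·P3 via (31.21,12.585): [(37.1625, 10.843) (37.2277, 10.8145) (53, 26.834) (53, 27) (38.5809, 27)]  |A|=118.546
6. ⊥bis P6·P4 via (24.28,12.07): [(37.1625, 10.843) (37.2277, 10.8145) (53, 26.834) (53, 27) (38.5809, 27)]  |A|=118.546
7. ⊥bis P6·P5 via (33.185,12.86): [(37.1625, 10.843) (37.2277, 10.8145) (53, 26.834) (53, 27) (38.5809, 27)]  |A|=118.546
8. canonical 5-gon: [(37.1625, 10.843) (37.2277, 10.8145) (53, 26.834) (53, 27) (38.5809, 27)]
9. shoelace: 118.546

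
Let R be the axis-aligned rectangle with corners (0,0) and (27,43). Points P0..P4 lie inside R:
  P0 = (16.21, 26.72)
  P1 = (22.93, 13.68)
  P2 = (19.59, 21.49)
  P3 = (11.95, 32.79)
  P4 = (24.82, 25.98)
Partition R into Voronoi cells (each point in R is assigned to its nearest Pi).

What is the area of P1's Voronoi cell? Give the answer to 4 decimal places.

Area of P1's cell: 384.7829

1. box [0,27]×[0,43]: [(0, 0) (27, 0) (27, 43) (0, 43)]
2. ⊥bis P1·P0 via (19.57,20.2): [(0, 10.1148) (0, 0) (27, 0) (27, 24.029)]  |A|=460.9413
3. ⊥bis P1·P2 via (21.26,17.585): [(0, 8.493) (0, 0) (27, 0) (27, 20.0398)]  |A|=385.1923
4. ⊥bis P1·P3 via (17.44,23.235): [(0, 8.493) (0, 0) (27, 0) (27, 20.0398)]  |A|=385.1923
5. ⊥bis P1·P4 via (23.875,19.83): [(25.8132, 19.5322) (0, 8.493) (0, 0) (27, 0) (27, 19.3498)]  |A|=384.7829
6. canonical 5-gon: [(25.8132, 19.5322) (0, 8.493) (0, 0) (27, 0) (27, 19.3498)]
7. shoelace: 384.7829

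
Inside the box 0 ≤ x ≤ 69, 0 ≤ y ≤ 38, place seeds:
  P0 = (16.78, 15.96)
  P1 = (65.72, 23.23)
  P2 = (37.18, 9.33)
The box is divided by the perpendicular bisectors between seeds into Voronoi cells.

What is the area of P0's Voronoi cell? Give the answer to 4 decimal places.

1. box [0,69]×[0,38]: [(0, 0) (69, 0) (69, 38) (0, 38)]
2. ⊥bis P0·P1 via (41.25,19.595): [(0, 0) (44.1608, 0) (38.516, 38) (0, 38)]  |A|=1570.8587
3. ⊥bis P0·P2 via (26.98,12.645): [(0, 0) (22.8704, 0) (35.2204, 38) (0, 38)]  |A|=1103.7242
4. canonical 4-gon: [(0, 0) (22.8704, 0) (35.2204, 38) (0, 38)]
5. shoelace: 1103.7242

Area of P0's cell: 1103.7242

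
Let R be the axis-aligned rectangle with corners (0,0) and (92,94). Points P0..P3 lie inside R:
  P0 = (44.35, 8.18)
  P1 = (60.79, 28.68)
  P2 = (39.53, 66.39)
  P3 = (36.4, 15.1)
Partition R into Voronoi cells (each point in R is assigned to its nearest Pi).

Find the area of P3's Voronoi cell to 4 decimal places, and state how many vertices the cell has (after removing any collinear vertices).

1. box [0,92]×[0,94]: [(0, 0) (92, 0) (92, 94) (0, 94)]
2. ⊥bis P3·P0 via (40.375,11.64): [(0, 0) (30.2431, 0) (92, 70.9491) (92, 94) (0, 94)]  |A|=6457.2019
3. ⊥bis P3·P1 via (48.595,21.89): [(0, 0) (30.2431, 0) (48.8689, 21.3981) (8.4452, 94) (0, 94)]  |A|=2926.9778
4. ⊥bis P3·P2 via (37.965,40.745): [(0, 43.0618) (0, 0) (30.2431, 0) (48.8689, 21.3981) (38.1014, 40.7367)]  |A|=1731.6594
5. canonical 5-gon: [(0, 43.0618) (0, 0) (30.2431, 0) (48.8689, 21.3981) (38.1014, 40.7367)]
6. shoelace: 1731.6594

Area of P3's cell: 1731.6594 (5 vertices)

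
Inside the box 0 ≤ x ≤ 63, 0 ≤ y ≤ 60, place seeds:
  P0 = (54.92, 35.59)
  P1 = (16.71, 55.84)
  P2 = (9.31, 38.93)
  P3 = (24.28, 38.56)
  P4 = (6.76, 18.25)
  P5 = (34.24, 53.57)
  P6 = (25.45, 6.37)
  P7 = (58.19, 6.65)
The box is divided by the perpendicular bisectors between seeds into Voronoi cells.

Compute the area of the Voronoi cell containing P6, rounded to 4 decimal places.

Area of P6's cell: 590.9414

1. box [0,63]×[0,60]: [(0, 0) (63, 0) (63, 60) (0, 60)]
2. ⊥bis P6·P0 via (40.185,20.98): [(0, 0) (60.987, 0) (1.496, 60) (0, 60)]  |A|=1874.4911
3. ⊥bis P6·P1 via (21.08,31.105): [(0, 27.3807) (0, 0) (60.987, 0) (28.7945, 32.4679)]  |A|=1384.2691
4. ⊥bis P6·P2 via (17.38,22.65): [(0, 14.0347) (0, 0) (60.987, 0) (31.5598, 29.679)]  |A|=1126.4824
5. ⊥bis P6·P3 via (24.865,22.465): [(16.385, 22.1568) (0, 14.0347) (0, 0) (60.987, 0) (38.2309, 22.9508)]  |A|=1050.3427
6. ⊥bis P6·P4 via (16.105,12.31): [(22.5053, 22.3792) (8.2803, 0) (60.987, 0) (38.2309, 22.9508)]  |A|=776.7281
7. ⊥bis P6·P5 via (29.845,29.97): [(22.5053, 22.3792) (8.2803, 0) (60.987, 0) (38.2309, 22.9508)]  |A|=776.7281
8. ⊥bis P6·P7 via (41.82,6.51): [(22.5053, 22.3792) (8.2803, 0) (41.8757, 0) (41.7094, 19.4426) (38.2309, 22.9508)]  |A|=590.9414
9. canonical 5-gon: [(22.5053, 22.3792) (8.2803, 0) (41.8757, 0) (41.7094, 19.4426) (38.2309, 22.9508)]
10. shoelace: 590.9414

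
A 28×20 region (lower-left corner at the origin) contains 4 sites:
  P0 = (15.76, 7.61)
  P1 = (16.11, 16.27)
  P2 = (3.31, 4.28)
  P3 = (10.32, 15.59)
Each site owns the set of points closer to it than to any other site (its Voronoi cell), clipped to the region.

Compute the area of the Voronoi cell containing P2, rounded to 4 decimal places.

1. box [0,28]×[0,20]: [(0, 0) (28, 0) (28, 20) (0, 20)]
2. ⊥bis P2·P0 via (9.535,5.945): [(0, 0) (11.1251, 0) (5.7757, 20) (0, 20)]  |A|=169.0082
3. ⊥bis P2·P1 via (9.71,10.275): [(0, 0) (11.1251, 0) (7.8441, 12.267) (0.6004, 20) (0, 20)]  |A|=148.9979
4. ⊥bis P2·P3 via (6.815,9.935): [(0, 14.159) (0, 0) (11.1251, 0) (8.7962, 8.707)]  |A|=110.7061
5. canonical 4-gon: [(0, 14.159) (0, 0) (11.1251, 0) (8.7962, 8.707)]
6. shoelace: 110.7061

Area of P2's cell: 110.7061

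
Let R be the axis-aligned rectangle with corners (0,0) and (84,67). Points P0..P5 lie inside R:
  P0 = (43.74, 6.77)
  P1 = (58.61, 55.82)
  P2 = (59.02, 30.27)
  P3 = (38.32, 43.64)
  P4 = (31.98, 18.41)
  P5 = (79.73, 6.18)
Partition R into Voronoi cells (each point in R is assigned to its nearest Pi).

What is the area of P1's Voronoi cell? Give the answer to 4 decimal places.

Area of P1's cell: 922.5775

1. box [0,84]×[0,67]: [(0, 0) (84, 0) (84, 67) (0, 67)]
2. ⊥bis P1·P0 via (51.175,31.295): [(0, 46.8092) (84, 21.3438) (84, 67) (0, 67)]  |A|=2765.5746
3. ⊥bis P1·P2 via (58.815,43.045): [(0, 46.8092) (14.7491, 42.3379) (84, 43.4491) (84, 67) (0, 67)]  |A|=2000.1662
4. ⊥bis P1·P3 via (48.465,49.73): [(52.5384, 42.9443) (84, 43.4491) (84, 67) (38.0979, 67)]  |A|=922.5775
5. ⊥bis P1·P4 via (45.295,37.115): [(52.5384, 42.9443) (84, 43.4491) (84, 67) (38.0979, 67)]  |A|=922.5775
6. ⊥bis P1·P5 via (69.17,31): [(52.5384, 42.9443) (84, 43.4491) (84, 67) (38.0979, 67)]  |A|=922.5775
7. canonical 4-gon: [(52.5384, 42.9443) (84, 43.4491) (84, 67) (38.0979, 67)]
8. shoelace: 922.5775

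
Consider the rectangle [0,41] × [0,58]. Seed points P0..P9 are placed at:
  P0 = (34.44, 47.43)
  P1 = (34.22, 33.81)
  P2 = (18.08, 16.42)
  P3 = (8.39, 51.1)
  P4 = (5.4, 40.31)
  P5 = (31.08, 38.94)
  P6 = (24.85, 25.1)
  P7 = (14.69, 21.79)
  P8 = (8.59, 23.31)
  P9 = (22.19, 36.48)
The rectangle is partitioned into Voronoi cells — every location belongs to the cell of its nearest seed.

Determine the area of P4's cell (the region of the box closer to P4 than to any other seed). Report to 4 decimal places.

Area of P4's cell: 191.6916

1. box [0,41]×[0,58]: [(0, 0) (41, 0) (41, 58) (0, 58)]
2. ⊥bis P4·P0 via (19.92,43.87): [(0, 0) (30.676, 0) (16.4556, 58) (0, 58)]  |A|=1366.8171
3. ⊥bis P4·P1 via (19.81,37.06): [(0, 0) (11.4516, 0) (20.6627, 40.8408) (16.4556, 58) (0, 58)]  |A|=974.2468
4. ⊥bis P4·P2 via (11.74,28.365): [(0, 22.1338) (18.6797, 32.0483) (20.6627, 40.8408) (16.4556, 58) (0, 58)]  |A|=584.0186
5. ⊥bis P4·P3 via (6.895,45.705): [(0, 47.6157) (0, 22.1338) (18.6797, 32.0483) (20.6627, 40.8408) (20.3867, 41.9663)]  |A|=346.2452
6. ⊥bis P4·P5 via (18.24,39.625): [(18.3944, 42.5184) (0, 47.6157) (0, 22.1338) (17.8112, 31.5874)]  |A|=328.9523
7. ⊥bis P4·P6 via (15.125,32.705): [(18.0719, 36.4733) (18.3944, 42.5184) (0, 47.6157) (0, 22.1338) (11.7248, 28.3569)]  |A|=314.5043
8. ⊥bis P4·P7 via (10.045,31.05): [(16.2744, 34.1748) (18.0719, 36.4733) (18.3944, 42.5184) (0, 47.6157) (0, 26.0112)]  |A|=263.0028
9. ⊥bis P4·P8 via (6.995,31.81): [(14.2884, 33.1786) (16.2744, 34.1748) (18.0719, 36.4733) (18.3944, 42.5184) (0, 47.6157) (0, 30.4974)]  |A|=230.9525
10. ⊥bis P4·P9 via (13.795,38.395): [(12.5298, 32.8486) (14.9531, 43.472) (0, 47.6157) (0, 30.4974)]  |A|=191.6916
11. canonical 4-gon: [(12.5298, 32.8486) (14.9531, 43.472) (0, 47.6157) (0, 30.4974)]
12. shoelace: 191.6916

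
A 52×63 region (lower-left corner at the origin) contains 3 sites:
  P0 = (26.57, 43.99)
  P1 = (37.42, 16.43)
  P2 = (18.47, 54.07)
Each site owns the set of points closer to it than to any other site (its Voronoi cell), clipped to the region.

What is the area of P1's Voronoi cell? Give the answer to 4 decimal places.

1. box [0,52]×[0,63]: [(0, 0) (52, 0) (52, 63) (0, 63)]
2. ⊥bis P1·P0 via (31.995,30.21): [(0, 17.614) (0, 0) (52, 0) (52, 38.0857)]  |A|=1448.1922
3. ⊥bis P1·P2 via (27.945,35.25): [(0, 17.614) (0, 0) (52, 0) (52, 38.0857)]  |A|=1448.1922
4. canonical 4-gon: [(0, 17.614) (0, 0) (52, 0) (52, 38.0857)]
5. shoelace: 1448.1922

Area of P1's cell: 1448.1922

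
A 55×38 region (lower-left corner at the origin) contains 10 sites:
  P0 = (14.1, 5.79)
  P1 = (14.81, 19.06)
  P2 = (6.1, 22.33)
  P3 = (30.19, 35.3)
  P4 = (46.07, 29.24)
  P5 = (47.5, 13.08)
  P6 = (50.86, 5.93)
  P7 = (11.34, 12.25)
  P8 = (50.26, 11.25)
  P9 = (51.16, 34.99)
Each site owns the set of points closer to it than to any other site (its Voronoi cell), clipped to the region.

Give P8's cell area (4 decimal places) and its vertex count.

1. box [0,55]×[0,38]: [(0, 0) (55, 0) (55, 38) (0, 38)]
2. ⊥bis P8·P0 via (32.18,8.52): [(33.4665, 0) (55, 0) (55, 38) (27.7287, 38)]  |A|=927.2925
3. ⊥bis P8·P1 via (32.535,15.155): [(31.7299, 11.5007) (33.4665, 0) (55, 0) (55, 38) (37.568, 38)]  |A|=796.9248
4. ⊥bis P8·P2 via (28.18,16.79): [(31.7299, 11.5007) (33.4665, 0) (55, 0) (55, 38) (37.568, 38)]  |A|=796.9248
5. ⊥bis P8·P3 via (40.225,23.275): [(32.9946, 17.2411) (31.7299, 11.5007) (33.4665, 0) (55, 0) (55, 35.6049)]  |A|=589.638
6. ⊥bis P8·P4 via (48.165,20.245): [(32.8716, 16.6831) (31.7299, 11.5007) (33.4665, 0) (55, 0) (55, 21.8369)]  |A|=432.2952
7. ⊥bis P8·P5 via (48.88,12.165): [(40.8141, 0) (55, 0) (55, 21.3952)]  |A|=151.7551
8. ⊥bis P8·P6 via (50.56,8.59): [(46.1823, 8.0963) (55, 9.0908) (55, 21.3952)]  |A|=54.2486
9. ⊥bis P8·P7 via (30.8,11.75): [(46.1823, 8.0963) (55, 9.0908) (55, 21.3952)]  |A|=54.2486
10. ⊥bis P8·P9 via (50.71,23.12): [(46.1823, 8.0963) (55, 9.0908) (55, 21.3952)]  |A|=54.2486
11. canonical 3-gon: [(46.1823, 8.0963) (55, 9.0908) (55, 21.3952)]
12. shoelace: 54.2486

Area of P8's cell: 54.2486 (3 vertices)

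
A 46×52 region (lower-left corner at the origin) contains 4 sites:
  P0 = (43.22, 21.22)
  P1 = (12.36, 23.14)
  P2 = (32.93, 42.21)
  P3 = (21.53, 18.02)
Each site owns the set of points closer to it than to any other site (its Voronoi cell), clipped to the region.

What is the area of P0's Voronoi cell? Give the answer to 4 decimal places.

1. box [0,46]×[0,52]: [(0, 0) (46, 0) (46, 52) (0, 52)]
2. ⊥bis P0·P1 via (27.79,22.18): [(26.41, 0) (46, 0) (46, 52) (29.6453, 52)]  |A|=934.5613
3. ⊥bis P0·P2 via (38.075,31.715): [(28.0783, 26.8143) (26.41, 0) (46, 0) (46, 35.6001)]  |A|=581.6522
4. ⊥bis P0·P3 via (32.375,19.62): [(31.0954, 28.2934) (35.2696, 0) (46, 0) (46, 35.6001)]  |A|=417.1023
5. canonical 4-gon: [(31.0954, 28.2934) (35.2696, 0) (46, 0) (46, 35.6001)]
6. shoelace: 417.1023

Area of P0's cell: 417.1023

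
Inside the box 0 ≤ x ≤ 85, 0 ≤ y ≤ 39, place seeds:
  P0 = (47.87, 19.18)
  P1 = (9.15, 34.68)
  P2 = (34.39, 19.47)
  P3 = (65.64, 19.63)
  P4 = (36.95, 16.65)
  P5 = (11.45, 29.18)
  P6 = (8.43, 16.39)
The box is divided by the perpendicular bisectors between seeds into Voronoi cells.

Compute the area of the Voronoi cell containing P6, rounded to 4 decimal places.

1. box [0,85]×[0,39]: [(0, 0) (85, 0) (85, 39) (0, 39)]
2. ⊥bis P6·P0 via (28.15,17.785): [(0, 0) (29.4081, 0) (26.6492, 39) (0, 39)]  |A|=1093.1185
3. ⊥bis P6·P1 via (8.79,25.535): [(0, 25.881) (0, 0) (29.4081, 0) (27.6543, 24.7924)]  |A|=722.4095
4. ⊥bis P6·P2 via (21.41,17.93): [(20.5627, 25.0716) (0, 25.881) (0, 0) (23.5373, 0)]  |A|=561.1501
5. ⊥bis P6·P3 via (37.035,18.01): [(20.5627, 25.0716) (0, 25.881) (0, 0) (23.5373, 0)]  |A|=561.1501
6. ⊥bis P6·P4 via (22.69,16.52): [(22.7826, 6.3608) (20.5627, 25.0716) (0, 25.881) (0, 0) (22.8406, 0)]  |A|=558.9343
7. ⊥bis P6·P5 via (9.94,22.785): [(22.7826, 6.3608) (21.148, 20.1386) (0, 25.1321) (0, 0) (22.8406, 0)]  |A|=500.5336
8. canonical 5-gon: [(22.7826, 6.3608) (21.148, 20.1386) (0, 25.1321) (0, 0) (22.8406, 0)]
9. shoelace: 500.5336

Area of P6's cell: 500.5336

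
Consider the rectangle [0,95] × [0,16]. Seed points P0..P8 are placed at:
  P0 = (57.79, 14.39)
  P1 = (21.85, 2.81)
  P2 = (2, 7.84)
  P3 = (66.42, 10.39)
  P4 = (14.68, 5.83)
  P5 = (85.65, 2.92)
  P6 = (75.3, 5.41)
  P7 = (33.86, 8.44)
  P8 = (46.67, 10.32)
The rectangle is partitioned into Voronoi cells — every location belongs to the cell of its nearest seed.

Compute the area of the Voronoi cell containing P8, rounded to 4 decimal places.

Area of P8's cell: 213.6629

1. box [0,95]×[0,16]: [(0, 0) (95, 0) (95, 16) (0, 16)]
2. ⊥bis P8·P0 via (52.23,12.355): [(0, 0) (56.752, 0) (50.8959, 16) (0, 16)]  |A|=861.1834
3. ⊥bis P8·P1 via (34.26,6.565): [(36.2464, 0) (56.752, 0) (50.8959, 16) (31.4052, 16)]  |A|=319.9706
4. ⊥bis P8·P2 via (24.335,9.08): [(36.2464, 0) (56.752, 0) (50.8959, 16) (31.4052, 16)]  |A|=319.9706
5. ⊥bis P8·P3 via (56.545,10.355): [(36.2464, 0) (56.5817, 0) (56.58, 0.4699) (50.8959, 16) (31.4052, 16)]  |A|=319.9306
6. ⊥bis P8·P4 via (30.675,8.075): [(36.2464, 0) (56.5817, 0) (56.58, 0.4699) (50.8959, 16) (31.4052, 16)]  |A|=319.9306
7. ⊥bis P8·P5 via (66.16,6.62): [(36.2464, 0) (56.5817, 0) (56.58, 0.4699) (50.8959, 16) (31.4052, 16)]  |A|=319.9306
8. ⊥bis P8·P6 via (60.985,7.865): [(36.2464, 0) (56.5817, 0) (56.58, 0.4699) (50.8959, 16) (31.4052, 16)]  |A|=319.9306
9. ⊥bis P8·P7 via (40.265,9.38): [(41.6416, 0) (56.5817, 0) (56.58, 0.4699) (50.8959, 16) (39.2934, 16)]  |A|=213.6629
10. canonical 5-gon: [(41.6416, 0) (56.5817, 0) (56.58, 0.4699) (50.8959, 16) (39.2934, 16)]
11. shoelace: 213.6629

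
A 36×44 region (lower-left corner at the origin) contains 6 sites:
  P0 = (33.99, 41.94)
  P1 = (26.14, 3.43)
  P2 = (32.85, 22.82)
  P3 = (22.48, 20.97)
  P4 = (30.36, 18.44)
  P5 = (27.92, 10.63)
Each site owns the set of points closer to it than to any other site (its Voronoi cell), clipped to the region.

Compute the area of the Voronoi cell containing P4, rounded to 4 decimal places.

1. box [0,36]×[0,44]: [(0, 0) (36, 0) (36, 44) (0, 44)]
2. ⊥bis P4·P0 via (32.175,30.19): [(0, 35.16) (0, 0) (36, 0) (36, 29.5992)]  |A|=1165.6651
3. ⊥bis P4·P1 via (28.25,10.935): [(0, 35.16) (0, 18.8774) (36, 8.7561) (36, 29.5992)]  |A|=668.2622
4. ⊥bis P4·P2 via (31.605,20.63): [(8.3019, 33.8776) (0, 35.16) (0, 18.8774) (36, 8.7561) (36, 18.1315)]  |A|=509.4459
5. ⊥bis P4·P3 via (26.42,19.705): [(27.4715, 22.9799) (23.9889, 12.133) (36, 8.7561) (36, 18.1315)]  |A|=111.0008
6. ⊥bis P4·P5 via (29.14,14.535): [(27.4715, 22.9799) (25.1594, 15.7786) (36, 12.3918) (36, 18.1315)]  |A|=67.4239
7. canonical 4-gon: [(27.4715, 22.9799) (25.1594, 15.7786) (36, 12.3918) (36, 18.1315)]
8. shoelace: 67.4239

Area of P4's cell: 67.4239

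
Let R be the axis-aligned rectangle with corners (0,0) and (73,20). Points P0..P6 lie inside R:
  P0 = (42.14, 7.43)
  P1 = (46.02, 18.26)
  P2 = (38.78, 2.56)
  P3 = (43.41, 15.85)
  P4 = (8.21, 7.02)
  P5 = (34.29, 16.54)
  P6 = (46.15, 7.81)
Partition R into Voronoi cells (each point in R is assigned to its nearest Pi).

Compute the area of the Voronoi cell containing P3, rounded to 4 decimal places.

Area of P3's cell: 53.6421

1. box [0,73]×[0,20]: [(0, 0) (73, 0) (73, 20) (0, 20)]
2. ⊥bis P3·P0 via (42.775,11.64): [(0, 18.0918) (73, 7.0811) (73, 20) (0, 20)]  |A|=541.1879
3. ⊥bis P3·P1 via (44.715,17.055): [(0, 18.0918) (50.838, 10.4238) (41.9957, 20) (0, 20)]  |A|=249.5828
4. ⊥bis P3·P2 via (41.095,9.205): [(27.4864, 13.946) (50.838, 10.4238) (41.9957, 20) (10.1089, 20)]  |A|=192.7586
5. ⊥bis P3·P4 via (25.81,11.435): [(24.9593, 14.8264) (27.4864, 13.946) (50.838, 10.4238) (41.9957, 20) (23.6615, 20)]  |A|=157.7009
6. ⊥bis P3·P5 via (38.85,16.195): [(38.5536, 12.2767) (50.838, 10.4238) (41.9957, 20) (39.1379, 20)]  |A|=61.6628
7. ⊥bis P3·P6 via (44.78,11.83): [(38.5536, 12.2767) (43.7784, 11.4887) (48.4004, 13.0638) (41.9957, 20) (39.1379, 20)]  |A|=53.6421
8. canonical 5-gon: [(38.5536, 12.2767) (43.7784, 11.4887) (48.4004, 13.0638) (41.9957, 20) (39.1379, 20)]
9. shoelace: 53.6421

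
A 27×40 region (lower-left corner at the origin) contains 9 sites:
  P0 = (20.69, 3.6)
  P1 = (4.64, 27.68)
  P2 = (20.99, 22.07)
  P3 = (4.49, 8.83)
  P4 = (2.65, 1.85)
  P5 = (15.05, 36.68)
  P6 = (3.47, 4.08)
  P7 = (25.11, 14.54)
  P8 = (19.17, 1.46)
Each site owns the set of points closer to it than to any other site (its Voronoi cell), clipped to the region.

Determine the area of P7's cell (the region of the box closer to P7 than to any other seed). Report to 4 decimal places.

Area of P7's cell: 88.9232

1. box [0,27]×[0,40]: [(0, 0) (27, 0) (27, 40) (0, 40)]
2. ⊥bis P7·P0 via (22.9,9.07): [(0, 18.3221) (27, 7.4135) (27, 40) (0, 40)]  |A|=732.5692
3. ⊥bis P7·P1 via (14.875,21.11): [(10.3906, 14.1241) (27, 7.4135) (27, 39.9988)]  |A|=270.6106
4. ⊥bis P7·P2 via (23.05,18.305): [(13.2772, 12.9578) (27, 7.4135) (27, 20.4662)]  |A|=89.5602
5. ⊥bis P7·P3 via (14.8,11.685): [(14.2935, 13.5139) (14.595, 12.4254) (27, 7.4135) (27, 20.4662)]  |A|=88.9232
6. ⊥bis P7·P4 via (13.88,8.195): [(14.2935, 13.5139) (14.595, 12.4254) (27, 7.4135) (27, 20.4662)]  |A|=88.9232
7. ⊥bis P7·P5 via (20.08,25.61): [(14.2935, 13.5139) (14.595, 12.4254) (27, 7.4135) (27, 20.4662)]  |A|=88.9232
8. ⊥bis P7·P6 via (14.29,9.31): [(14.2935, 13.5139) (14.595, 12.4254) (27, 7.4135) (27, 20.4662)]  |A|=88.9232
9. ⊥bis P7·P8 via (22.14,8): [(14.2935, 13.5139) (14.595, 12.4254) (27, 7.4135) (27, 20.4662)]  |A|=88.9232
10. canonical 4-gon: [(14.2935, 13.5139) (14.595, 12.4254) (27, 7.4135) (27, 20.4662)]
11. shoelace: 88.9232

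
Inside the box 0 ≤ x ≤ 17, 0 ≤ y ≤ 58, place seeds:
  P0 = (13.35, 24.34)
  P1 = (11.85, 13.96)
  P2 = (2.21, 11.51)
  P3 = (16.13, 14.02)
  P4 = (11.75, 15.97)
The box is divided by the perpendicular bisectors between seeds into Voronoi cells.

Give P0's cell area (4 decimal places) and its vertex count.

1. box [0,17]×[0,58]: [(0, 0) (17, 0) (17, 58) (0, 58)]
2. ⊥bis P0·P1 via (12.6,19.15): [(0, 20.9708) (17, 18.5142) (17, 58) (0, 58)]  |A|=650.3777
3. ⊥bis P0·P2 via (7.78,17.925): [(0, 24.6802) (5.1251, 20.2302) (17, 18.5142) (17, 58) (0, 58)]  |A|=640.8722
4. ⊥bis P0·P3 via (14.74,19.18): [(0, 24.6802) (5.1251, 20.2302) (13.9203, 18.9592) (17, 19.7888) (17, 58) (0, 58)]  |A|=638.9095
5. ⊥bis P0·P4 via (12.55,20.155): [(0, 24.6802) (3.14, 21.9538) (15.9481, 19.5054) (17, 19.7888) (17, 58) (0, 58)]  |A|=626.6108
6. canonical 6-gon: [(0, 24.6802) (3.14, 21.9538) (15.9481, 19.5054) (17, 19.7888) (17, 58) (0, 58)]
7. shoelace: 626.6108

Area of P0's cell: 626.6108 (6 vertices)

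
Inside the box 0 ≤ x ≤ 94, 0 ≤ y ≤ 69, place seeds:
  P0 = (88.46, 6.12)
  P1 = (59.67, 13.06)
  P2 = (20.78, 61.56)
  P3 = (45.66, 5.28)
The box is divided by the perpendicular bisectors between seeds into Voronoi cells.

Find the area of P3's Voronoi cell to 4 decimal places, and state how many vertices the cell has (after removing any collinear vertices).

Area of P3's cell: 1382.5447 (4 vertices)

1. box [0,94]×[0,69]: [(0, 0) (94, 0) (94, 69) (0, 69)]
2. ⊥bis P3·P0 via (67.06,5.7): [(0, 0) (67.1719, 0) (65.8177, 69) (0, 69)]  |A|=4588.1389
3. ⊥bis P3·P1 via (52.665,9.17): [(0, 0) (57.7573, 0) (19.4403, 69) (0, 69)]  |A|=2663.3175
4. ⊥bis P3·P2 via (33.22,33.42): [(0, 18.7343) (0, 0) (57.7573, 0) (38.0201, 35.542)]  |A|=1382.5447
5. canonical 4-gon: [(0, 18.7343) (0, 0) (57.7573, 0) (38.0201, 35.542)]
6. shoelace: 1382.5447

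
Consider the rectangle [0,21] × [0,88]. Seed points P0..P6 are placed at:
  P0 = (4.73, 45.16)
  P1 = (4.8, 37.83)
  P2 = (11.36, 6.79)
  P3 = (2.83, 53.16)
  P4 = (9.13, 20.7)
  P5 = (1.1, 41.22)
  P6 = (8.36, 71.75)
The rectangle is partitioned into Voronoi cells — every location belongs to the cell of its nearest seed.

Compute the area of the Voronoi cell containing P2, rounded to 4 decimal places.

Area of P2's cell: 289.5035

1. box [0,21]×[0,88]: [(0, 0) (21, 0) (21, 88) (0, 88)]
2. ⊥bis P2·P0 via (8.045,25.975): [(0, 24.5849) (0, 0) (21, 0) (21, 28.2135)]  |A|=554.3833
3. ⊥bis P2·P1 via (8.08,22.31): [(0, 20.6024) (0, 0) (21, 0) (21, 25.0405)]  |A|=479.2503
4. ⊥bis P2·P3 via (7.095,29.975): [(0, 20.6024) (0, 0) (21, 0) (21, 25.0405)]  |A|=479.2503
5. ⊥bis P2·P4 via (10.245,13.745): [(0, 12.1026) (0, 0) (21, 0) (21, 15.4692)]  |A|=289.5035
6. ⊥bis P2·P5 via (6.23,24.005): [(0, 12.1026) (0, 0) (21, 0) (21, 15.4692)]  |A|=289.5035
7. ⊥bis P2·P6 via (9.86,39.27): [(0, 12.1026) (0, 0) (21, 0) (21, 15.4692)]  |A|=289.5035
8. canonical 4-gon: [(0, 12.1026) (0, 0) (21, 0) (21, 15.4692)]
9. shoelace: 289.5035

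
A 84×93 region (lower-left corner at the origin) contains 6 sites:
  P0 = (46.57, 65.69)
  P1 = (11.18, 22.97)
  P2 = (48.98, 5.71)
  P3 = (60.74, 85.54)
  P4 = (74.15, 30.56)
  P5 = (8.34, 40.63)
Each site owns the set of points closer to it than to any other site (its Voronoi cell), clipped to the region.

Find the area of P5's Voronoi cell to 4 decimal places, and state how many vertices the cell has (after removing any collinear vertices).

1. box [0,84]×[0,93]: [(0, 0) (84, 0) (84, 93) (0, 93)]
2. ⊥bis P5·P0 via (27.455,53.16): [(0, 0) (62.3017, 0) (1.3396, 93) (0, 93)]  |A|=2959.3224
3. ⊥bis P5·P1 via (9.76,31.8): [(0, 30.2304) (38.4339, 36.4112) (1.3396, 93) (0, 93)]  |A|=1244.1447
4. ⊥bis P5·P2 via (28.66,23.17): [(0, 30.2304) (38.4339, 36.4112) (1.3396, 93) (0, 93)]  |A|=1244.1447
5. ⊥bis P5·P3 via (34.54,63.085): [(0, 30.2304) (38.4339, 36.4112) (1.3396, 93) (0, 93)]  |A|=1244.1447
6. ⊥bis P5·P4 via (41.245,35.595): [(0, 30.2304) (38.4339, 36.4112) (1.3396, 93) (0, 93)]  |A|=1244.1447
7. canonical 4-gon: [(0, 30.2304) (38.4339, 36.4112) (1.3396, 93) (0, 93)]
8. shoelace: 1244.1447

Area of P5's cell: 1244.1447 (4 vertices)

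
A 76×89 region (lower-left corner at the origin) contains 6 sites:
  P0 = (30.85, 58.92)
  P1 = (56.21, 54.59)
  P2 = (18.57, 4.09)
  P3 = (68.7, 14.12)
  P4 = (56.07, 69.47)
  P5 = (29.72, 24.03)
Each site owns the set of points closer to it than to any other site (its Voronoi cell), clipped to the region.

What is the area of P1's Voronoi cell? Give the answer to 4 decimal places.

Area of P1's cell: 903.1377

1. box [0,76]×[0,89]: [(0, 0) (76, 0) (76, 89) (0, 89)]
2. ⊥bis P1·P0 via (43.53,56.755): [(33.8396, 0) (76, 0) (76, 89) (49.0356, 89)]  |A|=3076.0567
3. ⊥bis P1·P2 via (37.39,29.34): [(38.6844, 28.3752) (76, 0.5622) (76, 89) (49.0356, 89)]  |A|=2467.4121
4. ⊥bis P1·P3 via (62.455,34.355): [(38.6844, 28.3752) (39.9713, 27.416) (76, 38.5353) (76, 89) (49.0356, 89)]  |A|=1783.3514
5. ⊥bis P1·P4 via (56.14,62.03): [(44.4118, 61.9197) (38.6844, 28.3752) (39.9713, 27.416) (76, 38.5353) (76, 62.2169)]  |A|=995.2328
6. ⊥bis P1·P5 via (42.965,39.31): [(44.4118, 61.9197) (40.8626, 41.1324) (52.2977, 31.2202) (76, 38.5353) (76, 62.2169)]  |A|=903.1377
7. canonical 5-gon: [(44.4118, 61.9197) (40.8626, 41.1324) (52.2977, 31.2202) (76, 38.5353) (76, 62.2169)]
8. shoelace: 903.1377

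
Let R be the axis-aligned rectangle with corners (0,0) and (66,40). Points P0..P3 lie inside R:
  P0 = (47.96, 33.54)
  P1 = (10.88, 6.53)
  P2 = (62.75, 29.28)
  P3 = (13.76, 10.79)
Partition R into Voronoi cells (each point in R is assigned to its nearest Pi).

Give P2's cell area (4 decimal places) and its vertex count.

Area of P2's cell: 557.2580 (4 vertices)

1. box [0,66]×[0,40]: [(0, 0) (66, 0) (66, 40) (0, 40)]
2. ⊥bis P2·P0 via (55.355,31.41): [(46.3079, 0) (66, 0) (66, 40) (57.8292, 40)]  |A|=557.258
3. ⊥bis P2·P1 via (36.815,17.905): [(46.3079, 0) (66, 0) (66, 40) (57.8292, 40)]  |A|=557.258
4. ⊥bis P2·P3 via (38.255,20.035): [(46.3079, 0) (66, 0) (66, 40) (57.8292, 40)]  |A|=557.258
5. canonical 4-gon: [(46.3079, 0) (66, 0) (66, 40) (57.8292, 40)]
6. shoelace: 557.258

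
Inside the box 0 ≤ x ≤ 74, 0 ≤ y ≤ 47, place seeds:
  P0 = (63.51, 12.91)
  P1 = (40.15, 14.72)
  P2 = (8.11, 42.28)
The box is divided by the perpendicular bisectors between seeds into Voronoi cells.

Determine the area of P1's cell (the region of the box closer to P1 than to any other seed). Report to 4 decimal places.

Area of P1's cell: 1539.2247

1. box [0,74]×[0,47]: [(0, 0) (74, 0) (74, 47) (0, 47)]
2. ⊥bis P1·P0 via (51.83,13.815): [(0, 0) (50.7596, 0) (54.4013, 47) (0, 47)]  |A|=2471.2798
3. ⊥bis P1·P2 via (24.13,28.5): [(0, 0.4476) (0, 0) (50.7596, 0) (54.4013, 47) (40.0432, 47)]  |A|=1539.2247
4. canonical 5-gon: [(0, 0.4476) (0, 0) (50.7596, 0) (54.4013, 47) (40.0432, 47)]
5. shoelace: 1539.2247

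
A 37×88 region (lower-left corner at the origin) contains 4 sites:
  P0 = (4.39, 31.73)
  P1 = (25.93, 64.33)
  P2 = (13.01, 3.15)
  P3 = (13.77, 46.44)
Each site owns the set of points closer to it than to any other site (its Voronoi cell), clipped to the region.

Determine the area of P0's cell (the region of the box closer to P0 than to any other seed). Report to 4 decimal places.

1. box [0,37]×[0,88]: [(0, 0) (37, 0) (37, 88) (0, 88)]
2. ⊥bis P0·P1 via (15.16,48.03): [(0, 58.0468) (0, 0) (37, 0) (37, 33.5995)]  |A|=1695.4562
3. ⊥bis P0·P2 via (8.7,17.44): [(0, 58.0468) (0, 14.816) (37, 25.9755) (37, 33.5995)]  |A|=940.8126
4. ⊥bis P0·P3 via (9.08,39.085): [(0, 44.875) (0, 14.816) (32.0024, 24.4682)]  |A|=480.9803
5. canonical 3-gon: [(0, 44.875) (0, 14.816) (32.0024, 24.4682)]
6. shoelace: 480.9803

Area of P0's cell: 480.9803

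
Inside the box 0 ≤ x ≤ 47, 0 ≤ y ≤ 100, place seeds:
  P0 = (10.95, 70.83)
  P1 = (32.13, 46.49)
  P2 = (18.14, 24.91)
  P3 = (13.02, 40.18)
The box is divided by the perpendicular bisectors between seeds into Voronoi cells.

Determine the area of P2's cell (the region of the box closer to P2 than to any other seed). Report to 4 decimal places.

1. box [0,47]×[0,100]: [(0, 0) (47, 0) (47, 100) (0, 100)]
2. ⊥bis P2·P0 via (14.545,47.87): [(0, 45.5926) (0, 0) (47, 0) (47, 52.9517)]  |A|=2315.7908
3. ⊥bis P2·P1 via (25.135,35.7): [(7.9542, 46.838) (0, 45.5926) (0, 0) (47, 0) (47, 21.5252)]  |A|=1702.2557
4. ⊥bis P2·P3 via (15.58,32.545): [(25.0854, 35.7321) (0, 27.3211) (0, 0) (47, 0) (47, 21.5252)]  |A|=1418.2438
5. canonical 5-gon: [(25.0854, 35.7321) (0, 27.3211) (0, 0) (47, 0) (47, 21.5252)]
6. shoelace: 1418.2438

Area of P2's cell: 1418.2438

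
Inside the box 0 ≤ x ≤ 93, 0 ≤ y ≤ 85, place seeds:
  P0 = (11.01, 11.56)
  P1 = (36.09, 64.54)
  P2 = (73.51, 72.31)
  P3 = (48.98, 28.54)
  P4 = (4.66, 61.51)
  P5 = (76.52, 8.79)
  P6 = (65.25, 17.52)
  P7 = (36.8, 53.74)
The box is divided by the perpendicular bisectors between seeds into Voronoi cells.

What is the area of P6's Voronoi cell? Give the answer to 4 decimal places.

Area of P6's cell: 913.9939

1. box [0,93]×[0,85]: [(0, 0) (93, 0) (93, 85) (0, 85)]
2. ⊥bis P6·P0 via (38.13,14.54): [(39.7277, 0) (93, 0) (93, 85) (30.3877, 85)]  |A|=4925.0956
3. ⊥bis P6·P1 via (50.67,41.03): [(36.2049, 32.0593) (39.7277, 0) (93, 0) (93, 67.2814)]  |A|=2764.564
4. ⊥bis P6·P2 via (69.38,44.915): [(59.3683, 46.4243) (36.2049, 32.0593) (39.7277, 0) (93, 0) (93, 41.3541)]  |A|=2328.5736
5. ⊥bis P6·P3 via (57.115,23.03): [(71.7011, 44.5651) (41.5163, 0) (93, 0) (93, 41.3541)]  |A|=1587.5847
6. ⊥bis P6·P4 via (34.955,39.515): [(71.7011, 44.5651) (41.5163, 0) (93, 0) (93, 41.3541)]  |A|=1587.5847
7. ⊥bis P6·P5 via (70.885,13.155): [(92.757, 41.3907) (71.7011, 44.5651) (41.5163, 0) (60.6948, 0)]  |A|=913.9939
8. ⊥bis P6·P7 via (51.025,35.63): [(92.757, 41.3907) (71.7011, 44.5651) (41.5163, 0) (60.6948, 0)]  |A|=913.9939
9. canonical 4-gon: [(92.757, 41.3907) (71.7011, 44.5651) (41.5163, 0) (60.6948, 0)]
10. shoelace: 913.9939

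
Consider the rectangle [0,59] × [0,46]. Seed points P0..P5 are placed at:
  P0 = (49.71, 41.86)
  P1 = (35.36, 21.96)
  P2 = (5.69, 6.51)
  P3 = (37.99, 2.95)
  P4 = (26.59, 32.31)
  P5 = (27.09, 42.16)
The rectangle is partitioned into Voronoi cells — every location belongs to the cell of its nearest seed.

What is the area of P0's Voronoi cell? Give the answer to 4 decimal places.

1. box [0,59]×[0,46]: [(0, 0) (59, 0) (59, 46) (0, 46)]
2. ⊥bis P0·P1 via (42.535,31.91): [(59, 20.037) (59, 46) (22.9956, 46)]  |A|=467.3917
3. ⊥bis P0·P2 via (27.7,24.185): [(59, 20.037) (59, 46) (22.9956, 46)]  |A|=467.3917
4. ⊥bis P0·P3 via (43.85,22.405): [(59, 20.037) (59, 46) (22.9956, 46)]  |A|=467.3917
5. ⊥bis P0·P4 via (38.15,37.085): [(39.3342, 34.2181) (59, 20.037) (59, 46) (34.4675, 46)]  |A|=399.8109
6. ⊥bis P0·P5 via (38.4,42.01): [(38.3289, 36.6518) (39.3342, 34.2181) (59, 20.037) (59, 46) (38.4529, 46)]  |A|=381.1829
7. canonical 5-gon: [(38.3289, 36.6518) (39.3342, 34.2181) (59, 20.037) (59, 46) (38.4529, 46)]
8. shoelace: 381.1829

Area of P0's cell: 381.1829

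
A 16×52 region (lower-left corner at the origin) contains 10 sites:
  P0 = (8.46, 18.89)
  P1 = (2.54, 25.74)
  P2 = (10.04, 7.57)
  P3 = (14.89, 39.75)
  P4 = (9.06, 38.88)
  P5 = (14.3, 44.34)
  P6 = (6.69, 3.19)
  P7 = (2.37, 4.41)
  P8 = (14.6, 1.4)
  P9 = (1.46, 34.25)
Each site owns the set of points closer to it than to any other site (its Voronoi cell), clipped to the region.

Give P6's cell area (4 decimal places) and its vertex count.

Area of P6's cell: 35.7863 (4 vertices)

1. box [0,16]×[0,52]: [(0, 0) (16, 0) (16, 52) (0, 52)]
2. ⊥bis P6·P0 via (7.575,11.04): [(0, 11.894) (0, 0) (16, 0) (16, 10.0902)]  |A|=175.8734
3. ⊥bis P6·P1 via (4.615,14.465): [(0, 11.894) (0, 0) (16, 0) (16, 10.0902)]  |A|=175.8734
4. ⊥bis P6·P2 via (8.365,5.38): [(0, 11.7779) (0, 0) (15.3991, 0)]  |A|=90.6847
5. ⊥bis P6·P3 via (10.79,21.47): [(0, 11.7779) (0, 0) (15.3991, 0)]  |A|=90.6847
6. ⊥bis P6·P4 via (7.875,21.035): [(0, 11.7779) (0, 0) (15.3991, 0)]  |A|=90.6847
7. ⊥bis P6·P5 via (10.495,23.765): [(0, 11.7779) (0, 0) (15.3991, 0)]  |A|=90.6847
8. ⊥bis P6·P7 via (4.53,3.8): [(5.5782, 7.5115) (3.4569, 0) (15.3991, 0)]  |A|=44.8522
9. ⊥bis P6·P8 via (10.645,2.295): [(10.9037, 3.4383) (5.5782, 7.5115) (3.4569, 0) (10.1257, 0)]  |A|=35.7863
10. ⊥bis P6·P9 via (4.075,18.72): [(10.9037, 3.4383) (5.5782, 7.5115) (3.4569, 0) (10.1257, 0)]  |A|=35.7863
11. canonical 4-gon: [(10.9037, 3.4383) (5.5782, 7.5115) (3.4569, 0) (10.1257, 0)]
12. shoelace: 35.7863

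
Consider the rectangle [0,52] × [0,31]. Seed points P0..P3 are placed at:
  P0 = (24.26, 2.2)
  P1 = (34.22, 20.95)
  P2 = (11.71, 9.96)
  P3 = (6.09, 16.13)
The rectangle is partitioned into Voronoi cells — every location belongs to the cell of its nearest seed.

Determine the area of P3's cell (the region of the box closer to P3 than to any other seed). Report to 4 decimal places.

Area of P3's cell: 328.6419

1. box [0,52]×[0,31]: [(0, 0) (52, 0) (52, 31) (0, 31)]
2. ⊥bis P3·P0 via (15.175,9.165): [(0, 0) (8.1487, 0) (31.9148, 31) (0, 31)]  |A|=620.9832
3. ⊥bis P3·P1 via (20.155,18.54): [(0, 0) (8.1487, 0) (20.5582, 16.1868) (18.02, 31) (0, 31)]  |A|=518.0701
4. ⊥bis P3·P2 via (8.9,13.045): [(0, 4.9384) (19.45, 22.6545) (18.02, 31) (0, 31)]  |A|=328.6419
5. canonical 4-gon: [(0, 4.9384) (19.45, 22.6545) (18.02, 31) (0, 31)]
6. shoelace: 328.6419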